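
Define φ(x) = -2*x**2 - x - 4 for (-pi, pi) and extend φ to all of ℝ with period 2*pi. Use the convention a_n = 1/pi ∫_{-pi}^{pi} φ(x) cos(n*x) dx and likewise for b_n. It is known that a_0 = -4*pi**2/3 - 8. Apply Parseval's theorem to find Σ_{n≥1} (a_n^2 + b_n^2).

2*pi**2*(15 + 16*pi**2)/45

Parseval: a_0^2/2 + Σ_{n≥1} (a_n^2+b_n^2) = 1/pi ∫_{-pi}^{pi} φ(x)^2 dx = 32 + 34*pi**2/3 + 8*pi**4/5.
Subtract a_0^2/2 = 8*(6 + pi**2)**2/9: Σ (a_n^2+b_n^2) = 2*pi**2*(15 + 16*pi**2)/45.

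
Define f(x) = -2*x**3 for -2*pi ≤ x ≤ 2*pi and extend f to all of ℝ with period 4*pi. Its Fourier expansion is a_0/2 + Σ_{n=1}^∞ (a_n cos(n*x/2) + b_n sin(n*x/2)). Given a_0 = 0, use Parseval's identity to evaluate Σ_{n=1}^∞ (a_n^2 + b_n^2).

512*pi**6/7

Parseval: a_0^2/2 + Σ_{n≥1} (a_n^2+b_n^2) = (1/(2*pi)) ∫_{-2*pi}^{2*pi} f(x)^2 dx = 512*pi**6/7.
Subtract a_0^2/2 = 0: Σ (a_n^2+b_n^2) = 512*pi**6/7.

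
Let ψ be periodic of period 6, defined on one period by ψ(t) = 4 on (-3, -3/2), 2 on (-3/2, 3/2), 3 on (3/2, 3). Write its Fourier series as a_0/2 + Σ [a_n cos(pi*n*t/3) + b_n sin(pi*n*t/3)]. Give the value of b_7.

-1/(7*pi)

b_7 = 1/3 ∫_{-3}^{3} ψ(t) sin(7*pi*t/3) dt.
Split the integral at the breakpoints.
Directly, an antiderivative of (4) sin(7*pi*t/3) is -12*cos(7*pi*t/3)/(7*pi); evaluating from -3 to -3/2: ∫_{-3}^{-3/2} (4) sin(7*pi*t/3) dt = (0) - (12/(7*pi)) = -12/(7*pi).
Directly, an antiderivative of (2) sin(7*pi*t/3) is -6*cos(7*pi*t/3)/(7*pi); evaluating from -3/2 to 3/2: ∫_{-3/2}^{3/2} (2) sin(7*pi*t/3) dt = (0) - (0) = 0.
Directly, an antiderivative of (3) sin(7*pi*t/3) is -9*cos(7*pi*t/3)/(7*pi); evaluating from 3/2 to 3: ∫_{3/2}^{3} (3) sin(7*pi*t/3) dt = (9/(7*pi)) - (0) = 9/(7*pi).
Summing the pieces and multiplying by (1/3) gives b_7 = -1/(7*pi).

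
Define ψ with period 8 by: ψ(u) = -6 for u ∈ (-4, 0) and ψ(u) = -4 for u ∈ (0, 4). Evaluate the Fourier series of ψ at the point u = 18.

-4

u = 18 differs from u = 2 by 2 full period(s), and the series is 8-periodic.
ψ is continuous at u = 2 with value -4, so the series converges to -4 there.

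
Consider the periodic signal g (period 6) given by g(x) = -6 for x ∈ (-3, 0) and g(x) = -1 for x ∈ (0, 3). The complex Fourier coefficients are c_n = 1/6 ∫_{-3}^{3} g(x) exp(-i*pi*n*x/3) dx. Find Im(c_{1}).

Since g is real-valued, Im(c_{1}) = -1/6 ∫_{-3}^{3} g(x) sin(pi*x/3) dx = -b_{1}/2.
Split the integral at the breakpoints.
Directly, an antiderivative of (-6) sin(pi*x/3) is 18*cos(pi*x/3)/pi; evaluating from -3 to 0: ∫_{-3}^{0} (-6) sin(pi*x/3) dx = (18/pi) - (-18/pi) = 36/pi.
Directly, an antiderivative of (-1) sin(pi*x/3) is 3*cos(pi*x/3)/pi; evaluating from 0 to 3: ∫_{0}^{3} (-1) sin(pi*x/3) dx = (-3/pi) - (3/pi) = -6/pi.
So ∫_{-3}^{3} g(x) sin(pi*x/3) dx = 30/pi.
Hence Im(c_{1}) = (-1/6)·(30/pi) = -5/pi.

-5/pi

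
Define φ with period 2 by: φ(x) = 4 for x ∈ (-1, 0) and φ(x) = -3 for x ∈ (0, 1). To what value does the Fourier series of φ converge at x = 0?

1/2

At x = 0 the one-sided limits are φ(0^-) = 4 and φ(0^+) = -3.
By Dirichlet's theorem the series converges to their average, [(4) + (-3)]/2 = 1/2.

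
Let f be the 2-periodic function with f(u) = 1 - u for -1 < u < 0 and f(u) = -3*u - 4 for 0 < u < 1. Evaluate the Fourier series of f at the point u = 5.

-5/2

u = 5 differs from u = 1 by 2 full period(s), and the series is 2-periodic.
At u = 1 the one-sided limits are f(1^-) = -7 and f(1^+) = 2.
By Dirichlet's theorem the series converges to their average, [(-7) + (2)]/2 = -5/2.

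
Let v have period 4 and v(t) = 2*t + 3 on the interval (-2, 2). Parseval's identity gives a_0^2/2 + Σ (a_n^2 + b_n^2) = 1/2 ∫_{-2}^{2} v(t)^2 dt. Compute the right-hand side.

1/2 ∫_{-2}^{2} v(t)^2 dt = 1/2 · (172/3) = 86/3.

86/3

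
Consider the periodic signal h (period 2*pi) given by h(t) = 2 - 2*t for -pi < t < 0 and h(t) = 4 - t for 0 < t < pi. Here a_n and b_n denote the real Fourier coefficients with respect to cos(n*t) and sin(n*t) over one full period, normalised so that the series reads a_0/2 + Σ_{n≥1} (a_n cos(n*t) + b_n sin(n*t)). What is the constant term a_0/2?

pi/4 + 3

a_0 = 1/pi ∫_{-pi}^{pi} h(t) dt = 1/pi · (pi*(pi + 12)/2) = pi/2 + 6.
So the constant term a_0/2 = pi/4 + 3.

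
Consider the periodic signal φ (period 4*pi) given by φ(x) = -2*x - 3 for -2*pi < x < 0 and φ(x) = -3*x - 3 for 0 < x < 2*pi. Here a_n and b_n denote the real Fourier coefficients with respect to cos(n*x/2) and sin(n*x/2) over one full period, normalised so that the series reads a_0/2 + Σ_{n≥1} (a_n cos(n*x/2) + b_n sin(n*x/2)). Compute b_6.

5/3

b_6 = (1/(2*pi)) ∫_{-2*pi}^{2*pi} φ(x) sin(3*x) dx.
Split the integral at the breakpoints.
Integrating by parts (boundary term plus one more integral), an antiderivative of (-2*x - 3) sin(3*x) is 2*x*cos(3*x)/3 - 2*sin(3*x)/9 + cos(3*x); evaluating from -2*pi to 0: ∫_{-2*pi}^{0} (-2*x - 3) sin(3*x) dx = (1) - (1 - 4*pi/3) = 4*pi/3.
Integrating by parts (boundary term plus one more integral), an antiderivative of (-3*x - 3) sin(3*x) is x*cos(3*x) - sin(3*x)/3 + cos(3*x); evaluating from 0 to 2*pi: ∫_{0}^{2*pi} (-3*x - 3) sin(3*x) dx = (1 + 2*pi) - (1) = 2*pi.
Summing the pieces and multiplying by (1/(2*pi)) gives b_6 = 5/3.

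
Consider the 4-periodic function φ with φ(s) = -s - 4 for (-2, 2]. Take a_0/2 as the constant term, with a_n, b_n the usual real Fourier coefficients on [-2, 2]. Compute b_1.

b_1 = 1/2 ∫_{-2}^{2} φ(s) sin(pi*s/2) ds.
Integrating by parts (boundary term plus one more integral), an antiderivative of (-s - 4) sin(pi*s/2) is 2*s*cos(pi*s/2)/pi - 4*sin(pi*s/2)/pi**2 + 8*cos(pi*s/2)/pi; evaluating from -2 to 2: ∫_{-2}^{2} (-s - 4) sin(pi*s/2) ds = (-12/pi) - (-4/pi) = -8/pi.
Hence b_1 = (1/2)·(-8/pi) = -4/pi.

-4/pi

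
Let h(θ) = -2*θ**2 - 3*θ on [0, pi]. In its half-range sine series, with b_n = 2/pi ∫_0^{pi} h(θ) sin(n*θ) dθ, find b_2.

b_2 = 2/pi ∫_0^{pi} (-2*θ**2 - 3*θ) sin(2*θ) dθ.
Integrating by parts twice (tabular method), an antiderivative of (-2*θ**2 - 3*θ) sin(2*θ) is θ**2*cos(2*θ) - θ*sin(2*θ) + 3*θ*cos(2*θ)/2 - 3*sin(2*θ)/4 - cos(2*θ)/2; evaluating from 0 to pi: ∫_{0}^{pi} (-2*θ**2 - 3*θ) sin(2*θ) dθ = (-1/2 + 3*pi/2 + pi**2) - (-1/2) = pi*(3 + 2*pi)/2.
Hence b_2 = (2/pi)·(pi*(3 + 2*pi)/2) = 3 + 2*pi.

3 + 2*pi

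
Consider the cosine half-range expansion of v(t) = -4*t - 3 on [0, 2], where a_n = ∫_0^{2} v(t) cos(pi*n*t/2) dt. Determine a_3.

32/(9*pi**2)

a_3 = ∫_0^{2} (-4*t - 3) cos(3*pi*t/2) dt.
Integrating by parts (boundary term plus one more integral), an antiderivative of (-4*t - 3) cos(3*pi*t/2) is -8*t*sin(3*pi*t/2)/(3*pi) - 2*sin(3*pi*t/2)/pi - 16*cos(3*pi*t/2)/(9*pi**2); evaluating from 0 to 2: ∫_{0}^{2} (-4*t - 3) cos(3*pi*t/2) dt = (16/(9*pi**2)) - (-16/(9*pi**2)) = 32/(9*pi**2).
Hence a_3 = 32/(9*pi**2).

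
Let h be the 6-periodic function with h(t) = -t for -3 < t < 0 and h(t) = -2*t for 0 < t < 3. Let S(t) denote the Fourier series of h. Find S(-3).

At t = -3 the one-sided limits are h(-3^-) = -6 and h(-3^+) = 3.
By Dirichlet's theorem the series converges to their average, [(-6) + (3)]/2 = -3/2.

-3/2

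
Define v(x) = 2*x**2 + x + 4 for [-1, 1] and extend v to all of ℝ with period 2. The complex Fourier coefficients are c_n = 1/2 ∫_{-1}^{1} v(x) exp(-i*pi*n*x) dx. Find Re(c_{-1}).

Since v is real-valued, Re(c_{-1}) = 1/2 ∫_{-1}^{1} v(x) cos(-pi*x) dx = a_{1}/2.
Integrating by parts twice (tabular method), an antiderivative of (2*x**2 + x + 4) cos(-pi*x) is 2*x**2*sin(pi*x)/pi + x*sin(pi*x)/pi + 4*x*cos(pi*x)/pi**2 - 4*sin(pi*x)/pi**3 + 4*sin(pi*x)/pi + cos(pi*x)/pi**2; evaluating from -1 to 1: ∫_{-1}^{1} (2*x**2 + x + 4) cos(-pi*x) dx = (-5/pi**2) - (3/pi**2) = -8/pi**2.
Hence Re(c_{-1}) = (1/2)·(-8/pi**2) = -4/pi**2.

-4/pi**2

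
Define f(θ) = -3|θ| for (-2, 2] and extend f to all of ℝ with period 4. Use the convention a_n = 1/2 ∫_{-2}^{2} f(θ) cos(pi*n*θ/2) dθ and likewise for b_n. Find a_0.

-6

a_0 = 1/2 ∫_{-2}^{2} f(θ) dθ = 1/2 · (-12) = -6.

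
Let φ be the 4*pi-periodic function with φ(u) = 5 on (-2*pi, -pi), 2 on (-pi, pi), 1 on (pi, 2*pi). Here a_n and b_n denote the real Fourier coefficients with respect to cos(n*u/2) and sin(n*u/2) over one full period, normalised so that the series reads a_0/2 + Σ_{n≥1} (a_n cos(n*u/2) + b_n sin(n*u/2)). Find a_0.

a_0 = (1/(2*pi)) ∫_{-2*pi}^{2*pi} φ(u) du = (1/(2*pi)) · (10*pi) = 5.

5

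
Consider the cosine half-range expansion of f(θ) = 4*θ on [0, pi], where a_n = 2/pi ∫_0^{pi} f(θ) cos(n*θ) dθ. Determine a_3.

a_3 = 2/pi ∫_0^{pi} (4*θ) cos(3*θ) dθ.
Integrating by parts (boundary term plus one more integral), an antiderivative of (4*θ) cos(3*θ) is 4*θ*sin(3*θ)/3 + 4*cos(3*θ)/9; evaluating from 0 to pi: ∫_{0}^{pi} (4*θ) cos(3*θ) dθ = (-4/9) - (4/9) = -8/9.
Hence a_3 = (2/pi)·(-8/9) = -16/(9*pi).

-16/(9*pi)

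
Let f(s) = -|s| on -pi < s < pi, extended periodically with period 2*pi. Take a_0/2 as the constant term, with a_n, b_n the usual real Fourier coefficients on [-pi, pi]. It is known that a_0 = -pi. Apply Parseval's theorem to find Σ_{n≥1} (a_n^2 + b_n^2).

Parseval: a_0^2/2 + Σ_{n≥1} (a_n^2+b_n^2) = 1/pi ∫_{-pi}^{pi} f(s)^2 ds = 2*pi**2/3.
Subtract a_0^2/2 = pi**2/2: Σ (a_n^2+b_n^2) = pi**2/6.

pi**2/6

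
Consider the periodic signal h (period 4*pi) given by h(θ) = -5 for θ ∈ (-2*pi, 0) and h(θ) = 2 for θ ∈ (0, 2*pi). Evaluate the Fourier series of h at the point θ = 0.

-3/2

At θ = 0 the one-sided limits are h(0^-) = -5 and h(0^+) = 2.
By Dirichlet's theorem the series converges to their average, [(-5) + (2)]/2 = -3/2.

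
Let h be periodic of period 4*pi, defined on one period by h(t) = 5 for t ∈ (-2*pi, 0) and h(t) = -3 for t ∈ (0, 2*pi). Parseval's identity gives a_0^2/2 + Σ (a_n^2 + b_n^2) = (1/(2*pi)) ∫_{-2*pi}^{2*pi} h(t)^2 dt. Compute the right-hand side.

34

(1/(2*pi)) ∫_{-2*pi}^{2*pi} h(t)^2 dt = (1/(2*pi)) · (68*pi) = 34.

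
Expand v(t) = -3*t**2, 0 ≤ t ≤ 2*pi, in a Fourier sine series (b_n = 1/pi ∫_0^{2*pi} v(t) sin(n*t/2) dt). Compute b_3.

-8*pi + 32/(9*pi)

b_3 = 1/pi ∫_0^{2*pi} (-3*t**2) sin(3*t/2) dt.
Integrating by parts twice (tabular method), an antiderivative of (-3*t**2) sin(3*t/2) is 2*t**2*cos(3*t/2) - 8*t*sin(3*t/2)/3 - 16*cos(3*t/2)/9; evaluating from 0 to 2*pi: ∫_{0}^{2*pi} (-3*t**2) sin(3*t/2) dt = (16/9 - 8*pi**2) - (-16/9) = 32/9 - 8*pi**2.
Hence b_3 = (1/pi)·(32/9 - 8*pi**2) = -8*pi + 32/(9*pi).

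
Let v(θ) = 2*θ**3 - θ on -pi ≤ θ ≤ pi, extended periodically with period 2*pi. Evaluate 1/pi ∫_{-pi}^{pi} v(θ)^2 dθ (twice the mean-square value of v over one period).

2*pi**2*(-84*pi**2 + 35 + 60*pi**4)/105

1/pi ∫_{-pi}^{pi} v(θ)^2 dθ = 1/pi · (2*pi**3*(-84*pi**2 + 35 + 60*pi**4)/105) = 2*pi**2*(-84*pi**2 + 35 + 60*pi**4)/105.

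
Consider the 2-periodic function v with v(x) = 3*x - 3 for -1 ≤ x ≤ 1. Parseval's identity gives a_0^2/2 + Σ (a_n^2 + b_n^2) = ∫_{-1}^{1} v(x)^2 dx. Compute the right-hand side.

24

∫_{-1}^{1} v(x)^2 dx = 24.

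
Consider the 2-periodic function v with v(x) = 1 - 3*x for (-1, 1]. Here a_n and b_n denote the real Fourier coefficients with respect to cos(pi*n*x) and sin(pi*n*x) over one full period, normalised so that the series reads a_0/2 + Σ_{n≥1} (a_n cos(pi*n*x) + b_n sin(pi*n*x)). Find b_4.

b_4 = ∫_{-1}^{1} v(x) sin(4*pi*x) dx.
Integrating by parts (boundary term plus one more integral), an antiderivative of (1 - 3*x) sin(4*pi*x) is 3*x*cos(4*pi*x)/(4*pi) - 3*sin(4*pi*x)/(16*pi**2) - cos(4*pi*x)/(4*pi); evaluating from -1 to 1: ∫_{-1}^{1} (1 - 3*x) sin(4*pi*x) dx = (1/(2*pi)) - (-1/pi) = 3/(2*pi).
Hence b_4 = 3/(2*pi).

3/(2*pi)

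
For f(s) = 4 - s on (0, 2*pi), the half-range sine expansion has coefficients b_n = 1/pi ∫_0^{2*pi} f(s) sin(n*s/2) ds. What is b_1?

-4 + 16/pi

b_1 = 1/pi ∫_0^{2*pi} (4 - s) sin(s/2) ds.
Integrating by parts (boundary term plus one more integral), an antiderivative of (4 - s) sin(s/2) is 2*s*cos(s/2) - 4*sin(s/2) - 8*cos(s/2); evaluating from 0 to 2*pi: ∫_{0}^{2*pi} (4 - s) sin(s/2) ds = (8 - 4*pi) - (-8) = 16 - 4*pi.
Hence b_1 = (1/pi)·(16 - 4*pi) = -4 + 16/pi.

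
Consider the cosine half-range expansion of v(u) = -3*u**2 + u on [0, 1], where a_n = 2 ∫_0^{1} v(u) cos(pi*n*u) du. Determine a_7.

a_7 = 2 ∫_0^{1} (-3*u**2 + u) cos(7*pi*u) du.
Integrating by parts twice (tabular method), an antiderivative of (-3*u**2 + u) cos(7*pi*u) is -3*u**2*sin(7*pi*u)/(7*pi) + u*sin(7*pi*u)/(7*pi) - 6*u*cos(7*pi*u)/(49*pi**2) + 6*sin(7*pi*u)/(343*pi**3) + cos(7*pi*u)/(49*pi**2); evaluating from 0 to 1: ∫_{0}^{1} (-3*u**2 + u) cos(7*pi*u) du = (5/(49*pi**2)) - (1/(49*pi**2)) = 4/(49*pi**2).
Hence a_7 = 2·(4/(49*pi**2)) = 8/(49*pi**2).

8/(49*pi**2)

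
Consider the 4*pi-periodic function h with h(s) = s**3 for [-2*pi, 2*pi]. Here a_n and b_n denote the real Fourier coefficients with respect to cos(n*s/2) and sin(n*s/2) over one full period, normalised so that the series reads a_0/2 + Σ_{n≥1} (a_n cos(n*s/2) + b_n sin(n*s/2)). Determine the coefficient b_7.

b_7 = (1/(2*pi)) ∫_{-2*pi}^{2*pi} h(s) sin(7*s/2) ds.
h is odd and sin(7*s/2) is odd, so the integrand is even and b_7 = 1/pi ∫_0^{2*pi} h(s) sin(7*s/2) ds.
Integrating by parts three times (tabular method), an antiderivative of (s**3) sin(7*s/2) is -2*s**3*cos(7*s/2)/7 + 12*s**2*sin(7*s/2)/49 + 48*s*cos(7*s/2)/343 - 96*sin(7*s/2)/2401; evaluating from 0 to 2*pi: ∫_{0}^{2*pi} (s**3) sin(7*s/2) ds = (16*pi*(-6 + 49*pi**2)/343) - (0) = 16*pi*(-6 + 49*pi**2)/343.
Hence b_7 = (1/pi)·(16*pi*(-6 + 49*pi**2)/343) = -96/343 + 16*pi**2/7.

-96/343 + 16*pi**2/7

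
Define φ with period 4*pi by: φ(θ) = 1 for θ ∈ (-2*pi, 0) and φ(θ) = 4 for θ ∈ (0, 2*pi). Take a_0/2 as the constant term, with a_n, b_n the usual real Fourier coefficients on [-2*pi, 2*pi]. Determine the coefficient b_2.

0

b_2 = (1/(2*pi)) ∫_{-2*pi}^{2*pi} φ(θ) sin(θ) dθ.
Split the integral at the breakpoints.
Directly, an antiderivative of (1) sin(θ) is -cos(θ); evaluating from -2*pi to 0: ∫_{-2*pi}^{0} (1) sin(θ) dθ = (-1) - (-1) = 0.
Directly, an antiderivative of (4) sin(θ) is -4*cos(θ); evaluating from 0 to 2*pi: ∫_{0}^{2*pi} (4) sin(θ) dθ = (-4) - (-4) = 0.
Summing the pieces and multiplying by (1/(2*pi)) gives b_2 = 0.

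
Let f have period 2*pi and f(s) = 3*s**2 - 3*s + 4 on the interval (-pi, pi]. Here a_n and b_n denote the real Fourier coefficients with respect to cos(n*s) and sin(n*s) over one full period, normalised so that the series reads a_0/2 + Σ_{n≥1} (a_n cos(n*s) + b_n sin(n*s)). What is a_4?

a_4 = 1/pi ∫_{-pi}^{pi} f(s) cos(4*s) ds.
Integrating by parts twice (tabular method), an antiderivative of (3*s**2 - 3*s + 4) cos(4*s) is 3*s**2*sin(4*s)/4 - 3*s*sin(4*s)/4 + 3*s*cos(4*s)/8 + 29*sin(4*s)/32 - 3*cos(4*s)/16; evaluating from -pi to pi: ∫_{-pi}^{pi} (3*s**2 - 3*s + 4) cos(4*s) ds = (-3/16 + 3*pi/8) - (-3*pi/8 - 3/16) = 3*pi/4.
Hence a_4 = (1/pi)·(3*pi/4) = 3/4.

3/4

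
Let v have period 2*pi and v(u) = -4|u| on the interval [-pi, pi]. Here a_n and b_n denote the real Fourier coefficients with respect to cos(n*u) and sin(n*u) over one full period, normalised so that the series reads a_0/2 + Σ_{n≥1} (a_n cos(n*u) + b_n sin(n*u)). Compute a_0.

a_0 = 1/pi ∫_{-pi}^{pi} v(u) du = 1/pi · (-4*pi**2) = -4*pi.

-4*pi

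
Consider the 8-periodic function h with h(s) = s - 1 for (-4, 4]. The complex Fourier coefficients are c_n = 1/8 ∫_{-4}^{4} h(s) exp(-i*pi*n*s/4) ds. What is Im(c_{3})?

-4/(3*pi)

Since h is real-valued, Im(c_{3}) = -1/8 ∫_{-4}^{4} h(s) sin(3*pi*s/4) ds = -b_{3}/2.
Integrating by parts (boundary term plus one more integral), an antiderivative of (s - 1) sin(3*pi*s/4) is -4*s*cos(3*pi*s/4)/(3*pi) + 16*sin(3*pi*s/4)/(9*pi**2) + 4*cos(3*pi*s/4)/(3*pi); evaluating from -4 to 4: ∫_{-4}^{4} (s - 1) sin(3*pi*s/4) ds = (4/pi) - (-20/(3*pi)) = 32/(3*pi).
Hence Im(c_{3}) = (-1/8)·(32/(3*pi)) = -4/(3*pi).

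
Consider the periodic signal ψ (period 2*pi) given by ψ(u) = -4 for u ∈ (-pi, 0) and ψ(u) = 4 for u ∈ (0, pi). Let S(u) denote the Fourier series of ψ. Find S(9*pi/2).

u = 9*pi/2 differs from u = pi/2 by 2 full period(s), and the series is 2*pi-periodic.
ψ is continuous at u = pi/2 with value 4, so the series converges to 4 there.

4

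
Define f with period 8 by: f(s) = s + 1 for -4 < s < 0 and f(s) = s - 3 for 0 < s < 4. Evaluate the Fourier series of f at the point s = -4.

-1

At s = -4 the one-sided limits are f(-4^-) = 1 and f(-4^+) = -3.
By Dirichlet's theorem the series converges to their average, [(1) + (-3)]/2 = -1.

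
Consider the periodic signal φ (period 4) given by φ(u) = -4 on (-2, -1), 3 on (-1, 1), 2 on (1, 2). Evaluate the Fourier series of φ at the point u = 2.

u = 2 differs from u = -2 by 1 full period(s), and the series is 4-periodic.
At u = -2 the one-sided limits are φ(-2^-) = 2 and φ(-2^+) = -4.
By Dirichlet's theorem the series converges to their average, [(2) + (-4)]/2 = -1.

-1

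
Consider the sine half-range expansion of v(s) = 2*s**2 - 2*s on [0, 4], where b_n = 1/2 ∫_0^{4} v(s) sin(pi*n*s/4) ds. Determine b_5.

16*(-16 + 75*pi**2)/(125*pi**3)

b_5 = 1/2 ∫_0^{4} (2*s**2 - 2*s) sin(5*pi*s/4) ds.
Integrating by parts twice (tabular method), an antiderivative of (2*s**2 - 2*s) sin(5*pi*s/4) is -8*s**2*cos(5*pi*s/4)/(5*pi) + 64*s*sin(5*pi*s/4)/(25*pi**2) + 8*s*cos(5*pi*s/4)/(5*pi) - 32*sin(5*pi*s/4)/(25*pi**2) + 256*cos(5*pi*s/4)/(125*pi**3); evaluating from 0 to 4: ∫_{0}^{4} (2*s**2 - 2*s) sin(5*pi*s/4) ds = (32*(-8 + 75*pi**2)/(125*pi**3)) - (256/(125*pi**3)) = 32*(-16 + 75*pi**2)/(125*pi**3).
Hence b_5 = (1/2)·(32*(-16 + 75*pi**2)/(125*pi**3)) = 16*(-16 + 75*pi**2)/(125*pi**3).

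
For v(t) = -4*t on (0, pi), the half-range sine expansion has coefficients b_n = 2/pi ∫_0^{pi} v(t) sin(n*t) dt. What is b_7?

-8/7

b_7 = 2/pi ∫_0^{pi} (-4*t) sin(7*t) dt.
Integrating by parts (boundary term plus one more integral), an antiderivative of (-4*t) sin(7*t) is 4*t*cos(7*t)/7 - 4*sin(7*t)/49; evaluating from 0 to pi: ∫_{0}^{pi} (-4*t) sin(7*t) dt = (-4*pi/7) - (0) = -4*pi/7.
Hence b_7 = (2/pi)·(-4*pi/7) = -8/7.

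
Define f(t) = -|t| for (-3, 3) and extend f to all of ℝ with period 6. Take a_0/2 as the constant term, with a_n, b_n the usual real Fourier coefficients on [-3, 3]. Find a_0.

a_0 = 1/3 ∫_{-3}^{3} f(t) dt = 1/3 · (-9) = -3.

-3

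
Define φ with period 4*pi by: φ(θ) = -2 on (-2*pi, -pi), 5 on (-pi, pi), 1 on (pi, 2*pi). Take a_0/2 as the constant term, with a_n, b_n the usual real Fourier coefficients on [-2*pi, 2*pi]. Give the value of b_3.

1/pi

b_3 = (1/(2*pi)) ∫_{-2*pi}^{2*pi} φ(θ) sin(3*θ/2) dθ.
Split the integral at the breakpoints.
Directly, an antiderivative of (-2) sin(3*θ/2) is 4*cos(3*θ/2)/3; evaluating from -2*pi to -pi: ∫_{-2*pi}^{-pi} (-2) sin(3*θ/2) dθ = (0) - (-4/3) = 4/3.
Directly, an antiderivative of (5) sin(3*θ/2) is -10*cos(3*θ/2)/3; evaluating from -pi to pi: ∫_{-pi}^{pi} (5) sin(3*θ/2) dθ = (0) - (0) = 0.
Directly, an antiderivative of (1) sin(3*θ/2) is -2*cos(3*θ/2)/3; evaluating from pi to 2*pi: ∫_{pi}^{2*pi} (1) sin(3*θ/2) dθ = (2/3) - (0) = 2/3.
Summing the pieces and multiplying by (1/(2*pi)) gives b_3 = 1/pi.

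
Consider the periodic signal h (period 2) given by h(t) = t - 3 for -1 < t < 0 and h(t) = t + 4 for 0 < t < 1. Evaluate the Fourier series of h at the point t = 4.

1/2

t = 4 differs from t = 0 by 2 full period(s), and the series is 2-periodic.
At t = 0 the one-sided limits are h(0^-) = -3 and h(0^+) = 4.
By Dirichlet's theorem the series converges to their average, [(-3) + (4)]/2 = 1/2.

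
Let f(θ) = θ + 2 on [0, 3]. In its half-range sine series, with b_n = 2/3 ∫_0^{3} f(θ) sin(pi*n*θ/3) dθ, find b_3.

b_3 = 2/3 ∫_0^{3} (θ + 2) sin(pi*θ) dθ.
Integrating by parts (boundary term plus one more integral), an antiderivative of (θ + 2) sin(pi*θ) is -θ*cos(pi*θ)/pi + sin(pi*θ)/pi**2 - 2*cos(pi*θ)/pi; evaluating from 0 to 3: ∫_{0}^{3} (θ + 2) sin(pi*θ) dθ = (5/pi) - (-2/pi) = 7/pi.
Hence b_3 = (2/3)·(7/pi) = 14/(3*pi).

14/(3*pi)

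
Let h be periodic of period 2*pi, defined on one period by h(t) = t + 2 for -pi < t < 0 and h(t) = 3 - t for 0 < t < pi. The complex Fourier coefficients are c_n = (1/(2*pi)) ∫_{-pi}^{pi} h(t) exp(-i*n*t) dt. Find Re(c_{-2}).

Since h is real-valued, Re(c_{-2}) = (1/(2*pi)) ∫_{-pi}^{pi} h(t) cos(-2*t) dt = a_{2}/2.
Split the integral at the breakpoints.
Integrating by parts (boundary term plus one more integral), an antiderivative of (t + 2) cos(-2*t) is t*sin(2*t)/2 + sin(2*t) + cos(2*t)/4; evaluating from -pi to 0: ∫_{-pi}^{0} (t + 2) cos(-2*t) dt = (1/4) - (1/4) = 0.
Integrating by parts (boundary term plus one more integral), an antiderivative of (3 - t) cos(-2*t) is -t*sin(2*t)/2 + 3*sin(2*t)/2 - cos(2*t)/4; evaluating from 0 to pi: ∫_{0}^{pi} (3 - t) cos(-2*t) dt = (-1/4) - (-1/4) = 0.
So ∫_{-pi}^{pi} h(t) cos(-2*t) dt = 0.
Hence Re(c_{-2}) = (1/(2*pi))·(0) = 0.

0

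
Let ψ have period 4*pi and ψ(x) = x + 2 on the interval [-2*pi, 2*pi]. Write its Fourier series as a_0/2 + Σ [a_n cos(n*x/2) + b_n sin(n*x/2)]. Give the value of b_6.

b_6 = (1/(2*pi)) ∫_{-2*pi}^{2*pi} ψ(x) sin(3*x) dx.
Integrating by parts (boundary term plus one more integral), an antiderivative of (x + 2) sin(3*x) is -x*cos(3*x)/3 + sin(3*x)/9 - 2*cos(3*x)/3; evaluating from -2*pi to 2*pi: ∫_{-2*pi}^{2*pi} (x + 2) sin(3*x) dx = (-2*pi/3 - 2/3) - (-2/3 + 2*pi/3) = -4*pi/3.
Hence b_6 = (1/(2*pi))·(-4*pi/3) = -2/3.

-2/3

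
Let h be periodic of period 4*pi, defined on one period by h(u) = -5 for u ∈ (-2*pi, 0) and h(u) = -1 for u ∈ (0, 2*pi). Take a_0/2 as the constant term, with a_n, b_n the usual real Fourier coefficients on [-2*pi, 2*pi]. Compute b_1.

b_1 = (1/(2*pi)) ∫_{-2*pi}^{2*pi} h(u) sin(u/2) du.
Split the integral at the breakpoints.
Directly, an antiderivative of (-5) sin(u/2) is 10*cos(u/2); evaluating from -2*pi to 0: ∫_{-2*pi}^{0} (-5) sin(u/2) du = (10) - (-10) = 20.
Directly, an antiderivative of (-1) sin(u/2) is 2*cos(u/2); evaluating from 0 to 2*pi: ∫_{0}^{2*pi} (-1) sin(u/2) du = (-2) - (2) = -4.
Summing the pieces and multiplying by (1/(2*pi)) gives b_1 = 8/pi.

8/pi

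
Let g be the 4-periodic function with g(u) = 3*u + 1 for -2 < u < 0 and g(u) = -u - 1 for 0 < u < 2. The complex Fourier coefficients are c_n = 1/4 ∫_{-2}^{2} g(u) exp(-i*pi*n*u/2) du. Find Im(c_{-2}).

Since g is real-valued, Im(c_{-2}) = -1/4 ∫_{-2}^{2} g(u) sin(-pi*u) du = b_{2}/2.
Split the integral at the breakpoints.
Integrating by parts (boundary term plus one more integral), an antiderivative of (3*u + 1) sin(-pi*u) is 3*u*cos(pi*u)/pi - 3*sin(pi*u)/pi**2 + cos(pi*u)/pi; evaluating from -2 to 0: ∫_{-2}^{0} (3*u + 1) sin(-pi*u) du = (1/pi) - (-5/pi) = 6/pi.
Integrating by parts (boundary term plus one more integral), an antiderivative of (-u - 1) sin(-pi*u) is -u*cos(pi*u)/pi + sin(pi*u)/pi**2 - cos(pi*u)/pi; evaluating from 0 to 2: ∫_{0}^{2} (-u - 1) sin(-pi*u) du = (-3/pi) - (-1/pi) = -2/pi.
So ∫_{-2}^{2} g(u) sin(-pi*u) du = 4/pi.
Hence Im(c_{-2}) = (-1/4)·(4/pi) = -1/pi.

-1/pi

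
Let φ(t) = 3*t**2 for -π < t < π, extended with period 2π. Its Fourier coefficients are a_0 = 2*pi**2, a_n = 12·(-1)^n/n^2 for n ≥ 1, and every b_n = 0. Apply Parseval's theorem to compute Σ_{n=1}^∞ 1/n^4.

pi**4/90

Parseval: a_0^2/2 + Σ a_n^2 = (1/π) ∫_{-π}^{π} φ(t)^2 dt = 18*pi**4/5.
Subtract a_0^2/2 = 2*pi**4: Σ a_n^2 = 8*pi**4/5.
Since a_n^2 = 144/n^4, Σ 1/n^4 = pi**4/90.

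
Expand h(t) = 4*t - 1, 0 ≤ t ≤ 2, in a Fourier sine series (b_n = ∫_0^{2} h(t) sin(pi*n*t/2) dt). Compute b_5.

12/(5*pi)

b_5 = ∫_0^{2} (4*t - 1) sin(5*pi*t/2) dt.
Integrating by parts (boundary term plus one more integral), an antiderivative of (4*t - 1) sin(5*pi*t/2) is -8*t*cos(5*pi*t/2)/(5*pi) + 16*sin(5*pi*t/2)/(25*pi**2) + 2*cos(5*pi*t/2)/(5*pi); evaluating from 0 to 2: ∫_{0}^{2} (4*t - 1) sin(5*pi*t/2) dt = (14/(5*pi)) - (2/(5*pi)) = 12/(5*pi).
Hence b_5 = 12/(5*pi).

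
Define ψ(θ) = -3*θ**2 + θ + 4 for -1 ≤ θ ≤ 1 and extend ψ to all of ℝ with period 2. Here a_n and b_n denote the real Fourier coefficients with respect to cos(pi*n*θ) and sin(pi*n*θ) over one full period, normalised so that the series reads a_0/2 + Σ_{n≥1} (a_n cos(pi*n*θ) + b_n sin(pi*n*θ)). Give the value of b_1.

b_1 = ∫_{-1}^{1} ψ(θ) sin(pi*θ) dθ.
Integrating by parts twice (tabular method), an antiderivative of (-3*θ**2 + θ + 4) sin(pi*θ) is 3*θ**2*cos(pi*θ)/pi - 6*θ*sin(pi*θ)/pi**2 - θ*cos(pi*θ)/pi + sin(pi*θ)/pi**2 - 4*cos(pi*θ)/pi - 6*cos(pi*θ)/pi**3; evaluating from -1 to 1: ∫_{-1}^{1} (-3*θ**2 + θ + 4) sin(pi*θ) dθ = (6/pi**3 + 2/pi) - (6/pi**3) = 2/pi.
Hence b_1 = 2/pi.

2/pi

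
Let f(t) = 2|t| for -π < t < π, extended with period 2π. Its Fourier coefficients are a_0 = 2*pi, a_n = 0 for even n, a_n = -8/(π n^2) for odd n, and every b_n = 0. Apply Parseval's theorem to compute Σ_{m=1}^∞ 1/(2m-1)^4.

Parseval: a_0^2/2 + Σ a_n^2 = (1/π) ∫_{-π}^{π} f(t)^2 dt = 8*pi**2/3.
Subtract a_0^2/2 = 2*pi**2: Σ a_n^2 = 2*pi**2/3.
Only odd n contribute, with a_n^2 = 64/(π^2 n^4), so Σ_{m≥1} 1/(2m-1)^4 = π^2·(2*pi**2/3)/64 = pi**4/96.

pi**4/96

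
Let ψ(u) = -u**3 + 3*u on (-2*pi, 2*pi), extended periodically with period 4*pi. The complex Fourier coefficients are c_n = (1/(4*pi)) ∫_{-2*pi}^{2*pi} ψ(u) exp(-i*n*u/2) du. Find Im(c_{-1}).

54 - 8*pi**2

Since ψ is real-valued, Im(c_{-1}) = -(1/(4*pi)) ∫_{-2*pi}^{2*pi} ψ(u) sin(-u/2) du = b_{1}/2.
ψ is odd and sin(-u/2) is odd, so the integrand is even: ∫_{-2*pi}^{2*pi} ψ(u) sin(-u/2) du = 2∫_0^{2*pi} ψ(u) sin(-u/2) du.
Integrating by parts three times (tabular method), an antiderivative of (-u**3 + 3*u) sin(-u/2) is -2*u**3*cos(u/2) + 12*u**2*sin(u/2) + 54*u*cos(u/2) - 108*sin(u/2); evaluating from 0 to 2*pi: ∫_{0}^{2*pi} (-u**3 + 3*u) sin(-u/2) du = (-108*pi + 16*pi**3) - (0) = -108*pi + 16*pi**3.
So ∫_{-2*pi}^{2*pi} ψ(u) sin(-u/2) du = -216*pi + 32*pi**3.
Hence Im(c_{-1}) = (-1/(4*pi))·(-216*pi + 32*pi**3) = 54 - 8*pi**2.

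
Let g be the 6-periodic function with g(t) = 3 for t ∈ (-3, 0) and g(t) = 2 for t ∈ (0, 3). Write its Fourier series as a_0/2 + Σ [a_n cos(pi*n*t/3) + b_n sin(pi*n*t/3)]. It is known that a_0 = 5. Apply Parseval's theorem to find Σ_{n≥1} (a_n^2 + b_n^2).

Parseval: a_0^2/2 + Σ_{n≥1} (a_n^2+b_n^2) = 1/3 ∫_{-3}^{3} g(t)^2 dt = 13.
Subtract a_0^2/2 = 25/2: Σ (a_n^2+b_n^2) = 1/2.

1/2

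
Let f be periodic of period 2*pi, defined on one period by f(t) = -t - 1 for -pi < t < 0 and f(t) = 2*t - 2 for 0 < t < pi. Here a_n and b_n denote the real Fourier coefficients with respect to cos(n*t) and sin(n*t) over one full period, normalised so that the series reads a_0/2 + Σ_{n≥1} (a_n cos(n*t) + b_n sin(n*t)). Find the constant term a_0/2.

-3/2 + 3*pi/4

a_0 = 1/pi ∫_{-pi}^{pi} f(t) dt = 1/pi · (3*pi*(-2 + pi)/2) = -3 + 3*pi/2.
So the constant term a_0/2 = -3/2 + 3*pi/4.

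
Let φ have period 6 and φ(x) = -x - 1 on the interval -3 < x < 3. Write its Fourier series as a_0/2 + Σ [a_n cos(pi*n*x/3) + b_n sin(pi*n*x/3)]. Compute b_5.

-6/(5*pi)

b_5 = 1/3 ∫_{-3}^{3} φ(x) sin(5*pi*x/3) dx.
Integrating by parts (boundary term plus one more integral), an antiderivative of (-x - 1) sin(5*pi*x/3) is 3*x*cos(5*pi*x/3)/(5*pi) - 9*sin(5*pi*x/3)/(25*pi**2) + 3*cos(5*pi*x/3)/(5*pi); evaluating from -3 to 3: ∫_{-3}^{3} (-x - 1) sin(5*pi*x/3) dx = (-12/(5*pi)) - (6/(5*pi)) = -18/(5*pi).
Hence b_5 = (1/3)·(-18/(5*pi)) = -6/(5*pi).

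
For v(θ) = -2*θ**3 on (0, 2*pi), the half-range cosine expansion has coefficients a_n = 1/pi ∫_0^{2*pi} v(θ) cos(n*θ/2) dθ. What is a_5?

96*(-4 + 25*pi**2)/(625*pi)

a_5 = 1/pi ∫_0^{2*pi} (-2*θ**3) cos(5*θ/2) dθ.
Integrating by parts three times (tabular method), an antiderivative of (-2*θ**3) cos(5*θ/2) is -4*θ**3*sin(5*θ/2)/5 - 24*θ**2*cos(5*θ/2)/25 + 96*θ*sin(5*θ/2)/125 + 192*cos(5*θ/2)/625; evaluating from 0 to 2*pi: ∫_{0}^{2*pi} (-2*θ**3) cos(5*θ/2) dθ = (-192/625 + 96*pi**2/25) - (192/625) = -384/625 + 96*pi**2/25.
Hence a_5 = (1/pi)·(-384/625 + 96*pi**2/25) = 96*(-4 + 25*pi**2)/(625*pi).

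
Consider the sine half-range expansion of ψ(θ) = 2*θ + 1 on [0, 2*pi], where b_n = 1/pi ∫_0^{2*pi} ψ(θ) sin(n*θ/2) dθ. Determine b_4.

b_4 = 1/pi ∫_0^{2*pi} (2*θ + 1) sin(2*θ) dθ.
Integrating by parts (boundary term plus one more integral), an antiderivative of (2*θ + 1) sin(2*θ) is -θ*cos(2*θ) + sin(2*θ)/2 - cos(2*θ)/2; evaluating from 0 to 2*pi: ∫_{0}^{2*pi} (2*θ + 1) sin(2*θ) dθ = (-2*pi - 1/2) - (-1/2) = -2*pi.
Hence b_4 = (1/pi)·(-2*pi) = -2.

-2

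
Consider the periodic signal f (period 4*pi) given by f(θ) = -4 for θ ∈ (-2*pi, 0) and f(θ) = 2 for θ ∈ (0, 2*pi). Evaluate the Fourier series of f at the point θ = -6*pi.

-1

θ = -6*pi differs from θ = -2*pi by -1 full period(s), and the series is 4*pi-periodic.
At θ = -2*pi the one-sided limits are f(-2*pi^-) = 2 and f(-2*pi^+) = -4.
By Dirichlet's theorem the series converges to their average, [(2) + (-4)]/2 = -1.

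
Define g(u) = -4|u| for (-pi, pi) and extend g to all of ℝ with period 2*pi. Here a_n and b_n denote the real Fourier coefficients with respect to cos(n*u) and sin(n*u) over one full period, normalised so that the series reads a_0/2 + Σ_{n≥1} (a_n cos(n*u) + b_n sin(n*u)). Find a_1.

a_1 = 1/pi ∫_{-pi}^{pi} g(u) cos(u) du.
g is even and cos(u) is even, so the integrand is even and a_1 = 2/pi ∫_0^{pi} g(u) cos(u) du.
Integrating by parts (boundary term plus one more integral), an antiderivative of (-4*u) cos(u) is -4*u*sin(u) - 4*cos(u); evaluating from 0 to pi: ∫_{0}^{pi} (-4*u) cos(u) du = (4) - (-4) = 8.
Hence a_1 = (2/pi)·(8) = 16/pi.

16/pi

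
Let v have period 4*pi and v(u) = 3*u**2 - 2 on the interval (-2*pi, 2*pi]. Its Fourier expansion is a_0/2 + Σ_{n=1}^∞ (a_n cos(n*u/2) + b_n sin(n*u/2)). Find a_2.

a_2 = (1/(2*pi)) ∫_{-2*pi}^{2*pi} v(u) cos(u) du.
v is even and cos(u) is even, so the integrand is even and a_2 = 1/pi ∫_0^{2*pi} v(u) cos(u) du.
Integrating by parts twice (tabular method), an antiderivative of (3*u**2 - 2) cos(u) is 3*u**2*sin(u) + 6*u*cos(u) - 8*sin(u); evaluating from 0 to 2*pi: ∫_{0}^{2*pi} (3*u**2 - 2) cos(u) du = (12*pi) - (0) = 12*pi.
Hence a_2 = (1/pi)·(12*pi) = 12.

12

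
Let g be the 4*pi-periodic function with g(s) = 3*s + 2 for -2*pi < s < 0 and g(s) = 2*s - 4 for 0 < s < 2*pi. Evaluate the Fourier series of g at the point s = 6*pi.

s = 6*pi differs from s = -2*pi by 2 full period(s), and the series is 4*pi-periodic.
At s = -2*pi the one-sided limits are g(-2*pi^-) = -4 + 4*pi and g(-2*pi^+) = 2 - 6*pi.
By Dirichlet's theorem the series converges to their average, [(-4 + 4*pi) + (2 - 6*pi)]/2 = -pi - 1.

-pi - 1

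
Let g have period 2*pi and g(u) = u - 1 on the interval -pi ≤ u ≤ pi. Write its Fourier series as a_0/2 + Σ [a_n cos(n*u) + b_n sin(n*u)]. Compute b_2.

-1

b_2 = 1/pi ∫_{-pi}^{pi} g(u) sin(2*u) du.
Integrating by parts (boundary term plus one more integral), an antiderivative of (u - 1) sin(2*u) is -u*cos(2*u)/2 + sin(2*u)/4 + cos(2*u)/2; evaluating from -pi to pi: ∫_{-pi}^{pi} (u - 1) sin(2*u) du = (1/2 - pi/2) - (1/2 + pi/2) = -pi.
Hence b_2 = (1/pi)·(-pi) = -1.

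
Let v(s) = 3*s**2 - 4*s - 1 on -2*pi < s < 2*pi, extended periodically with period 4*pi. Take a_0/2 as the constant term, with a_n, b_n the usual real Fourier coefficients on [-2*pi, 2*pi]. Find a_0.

a_0 = (1/(2*pi)) ∫_{-2*pi}^{2*pi} v(s) ds = (1/(2*pi)) · (-4*pi + 16*pi**3) = -2 + 8*pi**2.

-2 + 8*pi**2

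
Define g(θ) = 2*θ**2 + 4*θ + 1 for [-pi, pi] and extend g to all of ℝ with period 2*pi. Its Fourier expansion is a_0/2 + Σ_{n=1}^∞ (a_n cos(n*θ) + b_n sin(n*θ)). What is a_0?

2 + 4*pi**2/3

a_0 = 1/pi ∫_{-pi}^{pi} g(θ) dθ = 1/pi · (2*pi + 4*pi**3/3) = 2 + 4*pi**2/3.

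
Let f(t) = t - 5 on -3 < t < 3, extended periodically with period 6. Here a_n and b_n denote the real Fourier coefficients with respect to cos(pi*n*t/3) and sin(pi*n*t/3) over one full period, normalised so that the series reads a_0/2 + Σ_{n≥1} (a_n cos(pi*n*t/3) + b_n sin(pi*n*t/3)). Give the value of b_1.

6/pi

b_1 = 1/3 ∫_{-3}^{3} f(t) sin(pi*t/3) dt.
Integrating by parts (boundary term plus one more integral), an antiderivative of (t - 5) sin(pi*t/3) is -3*t*cos(pi*t/3)/pi + 9*sin(pi*t/3)/pi**2 + 15*cos(pi*t/3)/pi; evaluating from -3 to 3: ∫_{-3}^{3} (t - 5) sin(pi*t/3) dt = (-6/pi) - (-24/pi) = 18/pi.
Hence b_1 = (1/3)·(18/pi) = 6/pi.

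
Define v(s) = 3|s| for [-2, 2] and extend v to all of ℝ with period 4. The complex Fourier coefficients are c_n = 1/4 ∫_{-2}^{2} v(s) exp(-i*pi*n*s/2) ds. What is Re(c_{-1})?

-12/pi**2

Since v is real-valued, Re(c_{-1}) = 1/4 ∫_{-2}^{2} v(s) cos(-pi*s/2) ds = a_{1}/2.
v is even and cos(-pi*s/2) is even, so the integrand is even: ∫_{-2}^{2} v(s) cos(-pi*s/2) ds = 2∫_0^{2} v(s) cos(-pi*s/2) ds.
Integrating by parts (boundary term plus one more integral), an antiderivative of (3*s) cos(-pi*s/2) is 6*s*sin(pi*s/2)/pi + 12*cos(pi*s/2)/pi**2; evaluating from 0 to 2: ∫_{0}^{2} (3*s) cos(-pi*s/2) ds = (-12/pi**2) - (12/pi**2) = -24/pi**2.
So ∫_{-2}^{2} v(s) cos(-pi*s/2) ds = -48/pi**2.
Hence Re(c_{-1}) = (1/4)·(-48/pi**2) = -12/pi**2.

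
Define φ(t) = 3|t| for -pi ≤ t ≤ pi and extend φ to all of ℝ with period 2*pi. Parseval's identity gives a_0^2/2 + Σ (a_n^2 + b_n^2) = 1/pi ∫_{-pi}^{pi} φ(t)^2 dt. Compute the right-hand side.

1/pi ∫_{-pi}^{pi} φ(t)^2 dt = 1/pi · (6*pi**3) = 6*pi**2.

6*pi**2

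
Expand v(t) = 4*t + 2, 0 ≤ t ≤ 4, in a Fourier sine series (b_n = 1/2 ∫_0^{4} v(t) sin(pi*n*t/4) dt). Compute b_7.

40/(7*pi)

b_7 = 1/2 ∫_0^{4} (4*t + 2) sin(7*pi*t/4) dt.
Integrating by parts (boundary term plus one more integral), an antiderivative of (4*t + 2) sin(7*pi*t/4) is -16*t*cos(7*pi*t/4)/(7*pi) + 64*sin(7*pi*t/4)/(49*pi**2) - 8*cos(7*pi*t/4)/(7*pi); evaluating from 0 to 4: ∫_{0}^{4} (4*t + 2) sin(7*pi*t/4) dt = (72/(7*pi)) - (-8/(7*pi)) = 80/(7*pi).
Hence b_7 = (1/2)·(80/(7*pi)) = 40/(7*pi).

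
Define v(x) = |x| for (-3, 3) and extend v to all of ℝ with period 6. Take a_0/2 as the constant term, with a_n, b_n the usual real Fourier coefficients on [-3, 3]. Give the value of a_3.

a_3 = 1/3 ∫_{-3}^{3} v(x) cos(pi*x) dx.
v is even and cos(pi*x) is even, so the integrand is even and a_3 = 2/3 ∫_0^{3} v(x) cos(pi*x) dx.
Integrating by parts (boundary term plus one more integral), an antiderivative of (x) cos(pi*x) is x*sin(pi*x)/pi + cos(pi*x)/pi**2; evaluating from 0 to 3: ∫_{0}^{3} (x) cos(pi*x) dx = (-1/pi**2) - (pi**(-2)) = -2/pi**2.
Hence a_3 = (2/3)·(-2/pi**2) = -4/(3*pi**2).

-4/(3*pi**2)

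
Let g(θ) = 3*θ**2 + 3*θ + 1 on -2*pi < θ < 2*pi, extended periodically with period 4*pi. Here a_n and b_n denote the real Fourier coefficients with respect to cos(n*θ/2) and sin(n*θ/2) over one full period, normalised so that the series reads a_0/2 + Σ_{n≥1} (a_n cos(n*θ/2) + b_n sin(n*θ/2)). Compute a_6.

4/3

a_6 = (1/(2*pi)) ∫_{-2*pi}^{2*pi} g(θ) cos(3*θ) dθ.
Integrating by parts twice (tabular method), an antiderivative of (3*θ**2 + 3*θ + 1) cos(3*θ) is θ**2*sin(3*θ) + θ*sin(3*θ) + 2*θ*cos(3*θ)/3 + sin(3*θ)/9 + cos(3*θ)/3; evaluating from -2*pi to 2*pi: ∫_{-2*pi}^{2*pi} (3*θ**2 + 3*θ + 1) cos(3*θ) dθ = (1/3 + 4*pi/3) - (1/3 - 4*pi/3) = 8*pi/3.
Hence a_6 = (1/(2*pi))·(8*pi/3) = 4/3.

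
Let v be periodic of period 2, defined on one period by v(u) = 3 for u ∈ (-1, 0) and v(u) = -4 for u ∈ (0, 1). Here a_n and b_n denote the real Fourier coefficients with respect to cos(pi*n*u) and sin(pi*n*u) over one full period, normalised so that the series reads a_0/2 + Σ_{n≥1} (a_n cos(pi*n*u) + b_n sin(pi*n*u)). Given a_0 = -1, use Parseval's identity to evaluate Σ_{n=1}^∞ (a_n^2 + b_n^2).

49/2

Parseval: a_0^2/2 + Σ_{n≥1} (a_n^2+b_n^2) = ∫_{-1}^{1} v(u)^2 du = 25.
Subtract a_0^2/2 = 1/2: Σ (a_n^2+b_n^2) = 49/2.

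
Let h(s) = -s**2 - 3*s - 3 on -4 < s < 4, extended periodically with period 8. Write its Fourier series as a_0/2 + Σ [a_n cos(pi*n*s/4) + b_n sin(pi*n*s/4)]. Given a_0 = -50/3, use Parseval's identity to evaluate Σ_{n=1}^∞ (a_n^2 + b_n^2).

6368/45

Parseval: a_0^2/2 + Σ_{n≥1} (a_n^2+b_n^2) = 1/4 ∫_{-4}^{4} h(s)^2 ds = 1402/5.
Subtract a_0^2/2 = 1250/9: Σ (a_n^2+b_n^2) = 6368/45.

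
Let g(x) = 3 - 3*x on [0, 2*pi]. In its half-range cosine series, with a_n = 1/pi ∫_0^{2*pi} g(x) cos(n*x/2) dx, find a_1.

a_1 = 1/pi ∫_0^{2*pi} (3 - 3*x) cos(x/2) dx.
Integrating by parts (boundary term plus one more integral), an antiderivative of (3 - 3*x) cos(x/2) is -6*x*sin(x/2) + 6*sin(x/2) - 12*cos(x/2); evaluating from 0 to 2*pi: ∫_{0}^{2*pi} (3 - 3*x) cos(x/2) dx = (12) - (-12) = 24.
Hence a_1 = (1/pi)·(24) = 24/pi.

24/pi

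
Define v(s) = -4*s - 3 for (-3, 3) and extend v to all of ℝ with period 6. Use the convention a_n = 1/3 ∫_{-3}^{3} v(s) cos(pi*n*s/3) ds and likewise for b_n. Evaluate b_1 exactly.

b_1 = 1/3 ∫_{-3}^{3} v(s) sin(pi*s/3) ds.
Integrating by parts (boundary term plus one more integral), an antiderivative of (-4*s - 3) sin(pi*s/3) is 12*s*cos(pi*s/3)/pi - 36*sin(pi*s/3)/pi**2 + 9*cos(pi*s/3)/pi; evaluating from -3 to 3: ∫_{-3}^{3} (-4*s - 3) sin(pi*s/3) ds = (-45/pi) - (27/pi) = -72/pi.
Hence b_1 = (1/3)·(-72/pi) = -24/pi.

-24/pi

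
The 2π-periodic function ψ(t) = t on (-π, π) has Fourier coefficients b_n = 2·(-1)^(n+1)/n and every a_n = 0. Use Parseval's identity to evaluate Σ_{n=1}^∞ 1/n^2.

pi**2/6

Parseval: Σ b_n^2 = (1/π) ∫_{-π}^{π} ψ(t)^2 dt = 2*pi**2/3.
Σ b_n^2 = Σ 4/n^2, so Σ 1/n^2 = (2*pi**2/3)/4 = pi**2/6.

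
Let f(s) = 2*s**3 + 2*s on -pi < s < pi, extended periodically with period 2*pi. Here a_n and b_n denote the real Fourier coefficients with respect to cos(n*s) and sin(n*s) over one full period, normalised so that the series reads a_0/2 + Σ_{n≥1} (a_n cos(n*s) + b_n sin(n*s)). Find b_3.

4/9 + 4*pi**2/3

b_3 = 1/pi ∫_{-pi}^{pi} f(s) sin(3*s) ds.
f is odd and sin(3*s) is odd, so the integrand is even and b_3 = 2/pi ∫_0^{pi} f(s) sin(3*s) ds.
Integrating by parts three times (tabular method), an antiderivative of (2*s**3 + 2*s) sin(3*s) is -2*s**3*cos(3*s)/3 + 2*s**2*sin(3*s)/3 - 2*s*cos(3*s)/9 + 2*sin(3*s)/27; evaluating from 0 to pi: ∫_{0}^{pi} (2*s**3 + 2*s) sin(3*s) ds = (2*pi*(1 + 3*pi**2)/9) - (0) = 2*pi*(1 + 3*pi**2)/9.
Hence b_3 = (2/pi)·(2*pi*(1 + 3*pi**2)/9) = 4/9 + 4*pi**2/3.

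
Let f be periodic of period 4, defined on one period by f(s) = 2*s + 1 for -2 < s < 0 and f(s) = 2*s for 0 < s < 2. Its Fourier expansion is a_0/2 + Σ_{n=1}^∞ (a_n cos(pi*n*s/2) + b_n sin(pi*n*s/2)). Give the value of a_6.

0

a_6 = 1/2 ∫_{-2}^{2} f(s) cos(3*pi*s) ds.
Split the integral at the breakpoints.
Integrating by parts (boundary term plus one more integral), an antiderivative of (2*s + 1) cos(3*pi*s) is 2*s*sin(3*pi*s)/(3*pi) + sin(3*pi*s)/(3*pi) + 2*cos(3*pi*s)/(9*pi**2); evaluating from -2 to 0: ∫_{-2}^{0} (2*s + 1) cos(3*pi*s) ds = (2/(9*pi**2)) - (2/(9*pi**2)) = 0.
Integrating by parts (boundary term plus one more integral), an antiderivative of (2*s) cos(3*pi*s) is 2*s*sin(3*pi*s)/(3*pi) + 2*cos(3*pi*s)/(9*pi**2); evaluating from 0 to 2: ∫_{0}^{2} (2*s) cos(3*pi*s) ds = (2/(9*pi**2)) - (2/(9*pi**2)) = 0.
Summing the pieces and multiplying by (1/2) gives a_6 = 0.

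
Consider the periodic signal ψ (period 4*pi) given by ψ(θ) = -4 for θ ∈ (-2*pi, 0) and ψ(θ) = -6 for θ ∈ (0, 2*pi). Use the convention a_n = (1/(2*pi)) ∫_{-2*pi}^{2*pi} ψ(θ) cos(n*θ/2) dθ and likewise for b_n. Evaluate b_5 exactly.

b_5 = (1/(2*pi)) ∫_{-2*pi}^{2*pi} ψ(θ) sin(5*θ/2) dθ.
Split the integral at the breakpoints.
Directly, an antiderivative of (-4) sin(5*θ/2) is 8*cos(5*θ/2)/5; evaluating from -2*pi to 0: ∫_{-2*pi}^{0} (-4) sin(5*θ/2) dθ = (8/5) - (-8/5) = 16/5.
Directly, an antiderivative of (-6) sin(5*θ/2) is 12*cos(5*θ/2)/5; evaluating from 0 to 2*pi: ∫_{0}^{2*pi} (-6) sin(5*θ/2) dθ = (-12/5) - (12/5) = -24/5.
Summing the pieces and multiplying by (1/(2*pi)) gives b_5 = -4/(5*pi).

-4/(5*pi)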